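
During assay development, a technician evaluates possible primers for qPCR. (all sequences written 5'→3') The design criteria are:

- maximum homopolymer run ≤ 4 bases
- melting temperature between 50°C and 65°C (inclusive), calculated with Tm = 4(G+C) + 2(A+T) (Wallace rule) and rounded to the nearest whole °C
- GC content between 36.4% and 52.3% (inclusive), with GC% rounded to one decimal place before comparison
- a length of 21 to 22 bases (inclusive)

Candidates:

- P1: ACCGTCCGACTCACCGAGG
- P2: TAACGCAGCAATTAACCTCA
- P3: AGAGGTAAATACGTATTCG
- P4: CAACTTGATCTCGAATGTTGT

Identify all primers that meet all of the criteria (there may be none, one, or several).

P1 (19 nt, A=4 T=2 G=5 C=8): longest run = 2 ✓; Tm = 2·6 + 4·13 = 64°C ✓; GC 13/19 = 68.4%, outside 36.4–52.3% ✗; length 19, outside 21–22 ✗ — fails.
P2 (20 nt, A=8 T=4 G=2 C=6): longest run = 2 ✓; Tm = 2·12 + 4·8 = 56°C ✓; GC 8/20 = 40.0% ✓; length 20, outside 21–22 ✗ — fails.
P3 (19 nt, A=7 T=5 G=5 C=2): longest run = 3 ✓; Tm = 2·12 + 4·7 = 52°C ✓; GC 7/19 = 36.8% ✓; length 19, outside 21–22 ✗ — fails.
P4 (21 nt, A=5 T=8 G=4 C=4): longest run = 2 ✓; Tm = 2·13 + 4·8 = 58°C ✓; GC 8/21 = 38.1% ✓; length 21 ✓ — passes.

P4 only.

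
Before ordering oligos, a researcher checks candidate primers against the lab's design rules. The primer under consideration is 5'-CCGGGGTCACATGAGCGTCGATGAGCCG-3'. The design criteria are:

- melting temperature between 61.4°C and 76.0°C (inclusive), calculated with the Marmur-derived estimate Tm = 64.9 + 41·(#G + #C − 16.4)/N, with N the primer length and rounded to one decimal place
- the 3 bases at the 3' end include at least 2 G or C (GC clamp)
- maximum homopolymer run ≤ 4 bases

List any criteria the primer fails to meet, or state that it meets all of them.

Meets all criteria.

Base counts: A=5, T=4, G=11, C=8 (length 28).
Tm: Tm = 64.9 + 41·(19 − 16.4)/28 = 68.7°C ✓
GC clamp: 3' end CCG has 3 G/C ✓
homopolymer run: longest run = 4 ✓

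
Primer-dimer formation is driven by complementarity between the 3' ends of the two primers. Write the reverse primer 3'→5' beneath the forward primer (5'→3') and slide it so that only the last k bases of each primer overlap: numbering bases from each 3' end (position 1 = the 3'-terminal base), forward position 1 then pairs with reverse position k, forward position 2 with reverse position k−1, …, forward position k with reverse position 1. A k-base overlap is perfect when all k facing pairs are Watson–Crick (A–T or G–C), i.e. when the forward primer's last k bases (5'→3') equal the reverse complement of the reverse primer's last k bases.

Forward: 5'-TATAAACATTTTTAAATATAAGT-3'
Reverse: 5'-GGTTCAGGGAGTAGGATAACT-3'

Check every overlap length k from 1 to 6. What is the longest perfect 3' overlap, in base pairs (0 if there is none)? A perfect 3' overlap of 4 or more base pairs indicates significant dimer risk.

Last 6 bases (5'→3') — forward …ATAAGT, reverse …ATAACT.
Reverse complement of the reverse primer's last 6 bases: AGTTAT; its first k bases are the reverse complement of the reverse primer's last k bases, so a perfect k-base overlap needs the forward primer's last k bases to equal them.
Comparing (forward last k vs required): k=1: T vs A ✗; k=2: GT vs AG ✗; k=3: AGT vs AGT ✓; k=4: AAGT vs AGTT ✗; k=5: TAAGT vs AGTTA ✗; k=6: ATAAGT vs AGTTAT ✗.
Only k = 3 is perfect, so the longest perfect 3' overlap is 3.

Longest perfect overlap: 3 complementary base pairs; below the dimer-risk threshold (threshold 4).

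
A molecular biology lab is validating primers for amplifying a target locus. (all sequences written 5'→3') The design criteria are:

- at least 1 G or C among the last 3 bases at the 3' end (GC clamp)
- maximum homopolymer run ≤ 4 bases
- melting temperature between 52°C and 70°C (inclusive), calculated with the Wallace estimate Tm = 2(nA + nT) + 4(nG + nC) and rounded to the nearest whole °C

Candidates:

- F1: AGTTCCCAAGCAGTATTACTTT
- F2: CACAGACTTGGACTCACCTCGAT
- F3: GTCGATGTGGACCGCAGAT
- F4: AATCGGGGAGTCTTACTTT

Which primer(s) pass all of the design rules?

F1 (22 nt, A=6 T=8 G=3 C=5): 3' end TTT has 0 G/C, need ≥1 ✗; longest run = 3 ✓; Tm = 2·14 + 4·8 = 60°C ✓ — fails.
F2 (23 nt, A=6 T=5 G=4 C=8): 3' end GAT has 1 G/C ✓; longest run = 2 ✓; Tm = 2·11 + 4·12 = 70°C ✓ — passes.
F3 (19 nt, A=4 T=4 G=7 C=4): 3' end GAT has 1 G/C ✓; longest run = 2 ✓; Tm = 2·8 + 4·11 = 60°C ✓ — passes.
F4 (19 nt, A=4 T=7 G=5 C=3): 3' end TTT has 0 G/C, need ≥1 ✗; longest run = 4 ✓; Tm = 2·11 + 4·8 = 54°C ✓ — fails.

F2 and F3.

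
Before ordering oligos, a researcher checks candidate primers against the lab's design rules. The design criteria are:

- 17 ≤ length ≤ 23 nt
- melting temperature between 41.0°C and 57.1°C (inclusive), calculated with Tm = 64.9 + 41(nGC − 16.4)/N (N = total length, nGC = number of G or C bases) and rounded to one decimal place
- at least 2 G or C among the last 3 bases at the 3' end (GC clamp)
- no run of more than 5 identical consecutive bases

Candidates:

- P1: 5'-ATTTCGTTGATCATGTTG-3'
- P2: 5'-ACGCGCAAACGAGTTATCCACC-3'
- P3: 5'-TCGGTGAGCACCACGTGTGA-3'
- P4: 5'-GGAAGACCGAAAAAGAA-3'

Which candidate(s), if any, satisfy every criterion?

P2 only.

P1 (18 nt, A=3 T=9 G=4 C=2): length 18 ✓; Tm = 64.9 + 41·(6 − 16.4)/18 = 41.2°C ✓; 3' end TTG has 1 G/C, need ≥2 ✗; longest run = 3 ✓ — fails.
P2 (22 nt, A=7 T=3 G=4 C=8): length 22 ✓; Tm = 64.9 + 41·(12 − 16.4)/22 = 56.7°C ✓; 3' end ACC has 2 G/C ✓; longest run = 3 ✓ — passes.
P3 (20 nt, A=4 T=4 G=7 C=5): length 20 ✓; Tm = 64.9 + 41·(12 − 16.4)/20 = 55.9°C ✓; 3' end TGA has 1 G/C, need ≥2 ✗; longest run = 2 ✓ — fails.
P4 (17 nt, A=10 T=0 G=5 C=2): length 17 ✓; Tm = 64.9 + 41·(7 − 16.4)/17 = 42.2°C ✓; 3' end GAA has 1 G/C, need ≥2 ✗; longest run = 5 ✓ — fails.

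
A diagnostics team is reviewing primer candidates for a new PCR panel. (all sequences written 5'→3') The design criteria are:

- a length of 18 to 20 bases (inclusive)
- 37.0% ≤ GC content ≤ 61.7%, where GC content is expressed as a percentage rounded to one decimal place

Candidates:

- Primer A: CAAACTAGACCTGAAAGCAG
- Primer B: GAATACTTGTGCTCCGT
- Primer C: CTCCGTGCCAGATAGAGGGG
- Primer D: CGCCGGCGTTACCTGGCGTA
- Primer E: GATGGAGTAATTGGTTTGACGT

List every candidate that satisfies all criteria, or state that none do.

Primer A only.

Primer A (20 nt, A=9 T=2 G=4 C=5): length 20 ✓; GC 9/20 = 45.0% ✓ — passes.
Primer B (17 nt, A=3 T=6 G=4 C=4): length 17, outside 18–20 ✗; GC 8/17 = 47.1% ✓ — fails.
Primer C (20 nt, A=4 T=3 G=8 C=5): length 20 ✓; GC 13/20 = 65.0%, outside 37.0–61.7% ✗ — fails.
Primer D (20 nt, A=2 T=4 G=7 C=7): length 20 ✓; GC 14/20 = 70.0%, outside 37.0–61.7% ✗ — fails.
Primer E (22 nt, A=5 T=8 G=8 C=1): length 22, outside 18–20 ✗; GC 9/22 = 40.9% ✓ — fails.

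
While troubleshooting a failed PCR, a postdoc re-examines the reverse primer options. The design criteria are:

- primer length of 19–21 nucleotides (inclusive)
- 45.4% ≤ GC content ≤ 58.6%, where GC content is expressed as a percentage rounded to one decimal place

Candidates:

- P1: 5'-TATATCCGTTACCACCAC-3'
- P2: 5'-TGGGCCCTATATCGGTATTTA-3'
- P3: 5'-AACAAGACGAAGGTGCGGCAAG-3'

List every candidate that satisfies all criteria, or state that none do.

P1 (18 nt, A=5 T=5 G=1 C=7): length 18, outside 19–21 ✗; GC 8/18 = 44.4%, outside 45.4–58.6% ✗ — fails.
P2 (21 nt, A=4 T=8 G=5 C=4): length 21 ✓; GC 9/21 = 42.9%, outside 45.4–58.6% ✗ — fails.
P3 (22 nt, A=9 T=1 G=8 C=4): length 22, outside 19–21 ✗; GC 12/22 = 54.5% ✓ — fails.

None of the candidates satisfy all criteria.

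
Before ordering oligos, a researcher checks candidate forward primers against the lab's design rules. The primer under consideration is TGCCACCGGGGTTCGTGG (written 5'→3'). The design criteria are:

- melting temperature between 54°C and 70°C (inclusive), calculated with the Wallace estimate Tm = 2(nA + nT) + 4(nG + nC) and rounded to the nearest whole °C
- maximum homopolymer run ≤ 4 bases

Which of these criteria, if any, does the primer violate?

Meets all criteria.

Base counts: A=1, T=4, G=8, C=5 (length 18).
Tm: Tm = 2·5 + 4·13 = 62°C ✓
homopolymer run: longest run = 4 ✓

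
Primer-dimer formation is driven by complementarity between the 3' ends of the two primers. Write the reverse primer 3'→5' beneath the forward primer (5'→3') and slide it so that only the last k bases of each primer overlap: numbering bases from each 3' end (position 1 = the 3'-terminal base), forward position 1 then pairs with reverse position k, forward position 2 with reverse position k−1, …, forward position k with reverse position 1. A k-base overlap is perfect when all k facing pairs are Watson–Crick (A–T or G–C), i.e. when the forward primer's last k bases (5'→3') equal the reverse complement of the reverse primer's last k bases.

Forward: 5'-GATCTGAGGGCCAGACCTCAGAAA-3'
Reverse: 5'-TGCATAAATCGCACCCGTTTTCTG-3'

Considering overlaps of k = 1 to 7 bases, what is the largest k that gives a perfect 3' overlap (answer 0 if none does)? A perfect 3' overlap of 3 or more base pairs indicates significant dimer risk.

Last 7 bases (5'→3') — forward …TCAGAAA, reverse …TTTTCTG.
Reverse complement of the reverse primer's last 7 bases: CAGAAAA; its first k bases are the reverse complement of the reverse primer's last k bases, so a perfect k-base overlap needs the forward primer's last k bases to equal them.
Comparing (forward last k vs required): k=1: A vs C ✗; k=2: AA vs CA ✗; k=3: AAA vs CAG ✗; k=4: GAAA vs CAGA ✗; k=5: AGAAA vs CAGAA ✗; k=6: CAGAAA vs CAGAAA ✓; k=7: TCAGAAA vs CAGAAAA ✗.
Only k = 6 is perfect, so the longest perfect 3' overlap is 6.

Longest perfect overlap: 6 complementary base pairs; significant dimer risk (threshold 3).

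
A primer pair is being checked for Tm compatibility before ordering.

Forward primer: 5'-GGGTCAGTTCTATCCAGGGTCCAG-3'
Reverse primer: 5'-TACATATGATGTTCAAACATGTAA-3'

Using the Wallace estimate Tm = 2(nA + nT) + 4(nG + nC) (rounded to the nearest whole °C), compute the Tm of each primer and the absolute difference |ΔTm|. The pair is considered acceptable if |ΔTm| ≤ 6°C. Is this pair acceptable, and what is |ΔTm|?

Forward: A=4 T=6 G=8 C=6 → Tm = 2·10 + 4·14 = 76°C.
Reverse: A=10 T=8 G=3 C=3 → Tm = 2·18 + 4·6 = 60°C.
|ΔTm| = |76 − 60| = 16°C, > 6°C.

|ΔTm| = 16°C; the pair is not acceptable.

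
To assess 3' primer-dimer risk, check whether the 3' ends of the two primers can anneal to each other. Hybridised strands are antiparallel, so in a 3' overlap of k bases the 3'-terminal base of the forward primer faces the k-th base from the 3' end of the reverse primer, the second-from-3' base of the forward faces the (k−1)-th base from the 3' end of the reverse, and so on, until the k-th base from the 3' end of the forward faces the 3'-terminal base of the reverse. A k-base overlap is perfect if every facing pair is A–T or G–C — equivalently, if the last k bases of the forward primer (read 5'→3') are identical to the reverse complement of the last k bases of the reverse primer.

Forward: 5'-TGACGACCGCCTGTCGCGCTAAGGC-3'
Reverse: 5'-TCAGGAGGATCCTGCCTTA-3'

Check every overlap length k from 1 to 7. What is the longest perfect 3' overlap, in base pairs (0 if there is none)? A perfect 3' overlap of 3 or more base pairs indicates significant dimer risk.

Longest perfect overlap: 6 complementary base pairs; significant dimer risk (threshold 3).

Last 7 bases (5'→3') — forward …CTAAGGC, reverse …TGCCTTA.
Reverse complement of the reverse primer's last 7 bases: TAAGGCA; its first k bases are the reverse complement of the reverse primer's last k bases, so a perfect k-base overlap needs the forward primer's last k bases to equal them.
Comparing (forward last k vs required): k=1: C vs T ✗; k=2: GC vs TA ✗; k=3: GGC vs TAA ✗; k=4: AGGC vs TAAG ✗; k=5: AAGGC vs TAAGG ✗; k=6: TAAGGC vs TAAGGC ✓; k=7: CTAAGGC vs TAAGGCA ✗.
Only k = 6 is perfect, so the longest perfect 3' overlap is 6.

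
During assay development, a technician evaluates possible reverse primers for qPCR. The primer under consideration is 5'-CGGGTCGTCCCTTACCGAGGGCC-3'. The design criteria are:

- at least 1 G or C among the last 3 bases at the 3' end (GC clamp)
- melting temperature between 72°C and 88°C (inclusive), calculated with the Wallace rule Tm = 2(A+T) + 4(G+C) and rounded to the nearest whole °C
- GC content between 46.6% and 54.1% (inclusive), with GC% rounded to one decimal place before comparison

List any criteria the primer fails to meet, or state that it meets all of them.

Fails: GC content.

Base counts: A=2, T=4, G=8, C=9 (length 23).
GC clamp: 3' end GCC has 3 G/C ✓
Tm: Tm = 2·6 + 4·17 = 80°C ✓
GC content: GC 17/23 = 73.9%, outside 46.6–54.1% ✗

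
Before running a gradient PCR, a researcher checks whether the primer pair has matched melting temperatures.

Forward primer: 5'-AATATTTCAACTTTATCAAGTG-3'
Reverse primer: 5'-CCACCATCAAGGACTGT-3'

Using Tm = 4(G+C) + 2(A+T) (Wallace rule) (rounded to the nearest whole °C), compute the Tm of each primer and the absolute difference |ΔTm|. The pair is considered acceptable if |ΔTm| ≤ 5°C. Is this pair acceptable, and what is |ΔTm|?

Forward: A=8 T=9 G=2 C=3 → Tm = 2·17 + 4·5 = 54°C.
Reverse: A=5 T=3 G=3 C=6 → Tm = 2·8 + 4·9 = 52°C.
|ΔTm| = |54 − 52| = 2°C, ≤ 5°C.

|ΔTm| = 2°C; the pair is acceptable.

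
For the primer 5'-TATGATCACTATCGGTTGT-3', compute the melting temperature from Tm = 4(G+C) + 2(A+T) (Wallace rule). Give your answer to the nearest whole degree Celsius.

52°C

Base counts: A=4, T=8, G=4, C=3 (length 19).
Tm = 2·(4+8) + 4·(4+3) = 2·12 + 4·7 = 24 + 28 = 52°C.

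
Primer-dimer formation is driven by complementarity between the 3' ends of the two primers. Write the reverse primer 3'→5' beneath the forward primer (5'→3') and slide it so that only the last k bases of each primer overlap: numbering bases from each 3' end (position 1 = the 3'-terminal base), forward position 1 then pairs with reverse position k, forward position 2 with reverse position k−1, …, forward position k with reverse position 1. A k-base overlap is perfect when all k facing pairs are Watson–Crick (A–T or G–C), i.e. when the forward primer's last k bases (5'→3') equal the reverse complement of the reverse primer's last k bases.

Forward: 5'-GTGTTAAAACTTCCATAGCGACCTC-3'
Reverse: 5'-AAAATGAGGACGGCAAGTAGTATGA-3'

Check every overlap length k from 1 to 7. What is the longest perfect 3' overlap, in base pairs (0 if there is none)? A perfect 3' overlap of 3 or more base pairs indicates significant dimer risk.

Last 7 bases (5'→3') — forward …CGACCTC, reverse …AGTATGA.
Reverse complement of the reverse primer's last 7 bases: TCATACT; its first k bases are the reverse complement of the reverse primer's last k bases, so a perfect k-base overlap needs the forward primer's last k bases to equal them.
Comparing (forward last k vs required): k=1: C vs T ✗; k=2: TC vs TC ✓; k=3: CTC vs TCA ✗; k=4: CCTC vs TCAT ✗; k=5: ACCTC vs TCATA ✗; k=6: GACCTC vs TCATAC ✗; k=7: CGACCTC vs TCATACT ✗.
Only k = 2 is perfect, so the longest perfect 3' overlap is 2.

Longest perfect overlap: 2 complementary base pairs; below the dimer-risk threshold (threshold 3).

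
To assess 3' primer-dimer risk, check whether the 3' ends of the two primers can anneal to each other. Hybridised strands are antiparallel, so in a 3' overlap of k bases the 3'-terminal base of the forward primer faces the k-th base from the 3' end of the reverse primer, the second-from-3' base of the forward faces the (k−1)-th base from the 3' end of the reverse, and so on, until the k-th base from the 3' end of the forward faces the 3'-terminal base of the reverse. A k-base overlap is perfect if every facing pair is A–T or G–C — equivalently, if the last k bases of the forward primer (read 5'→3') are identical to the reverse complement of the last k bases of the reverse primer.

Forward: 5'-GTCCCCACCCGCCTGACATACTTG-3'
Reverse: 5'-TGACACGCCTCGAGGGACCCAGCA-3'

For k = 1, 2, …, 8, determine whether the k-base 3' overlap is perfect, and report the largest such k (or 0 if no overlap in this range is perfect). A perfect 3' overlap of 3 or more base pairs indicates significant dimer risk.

Last 8 bases (5'→3') — forward …CATACTTG, reverse …ACCCAGCA.
Reverse complement of the reverse primer's last 8 bases: TGCTGGGT; its first k bases are the reverse complement of the reverse primer's last k bases, so a perfect k-base overlap needs the forward primer's last k bases to equal them.
Comparing (forward last k vs required): k=1: G vs T ✗; k=2: TG vs TG ✓; k=3: TTG vs TGC ✗; k=4: CTTG vs TGCT ✗; k=5: ACTTG vs TGCTG ✗; k=6: TACTTG vs TGCTGG ✗; k=7: ATACTTG vs TGCTGGG ✗; k=8: CATACTTG vs TGCTGGGT ✗.
Only k = 2 is perfect, so the longest perfect 3' overlap is 2.

Longest perfect overlap: 2 complementary base pairs; below the dimer-risk threshold (threshold 3).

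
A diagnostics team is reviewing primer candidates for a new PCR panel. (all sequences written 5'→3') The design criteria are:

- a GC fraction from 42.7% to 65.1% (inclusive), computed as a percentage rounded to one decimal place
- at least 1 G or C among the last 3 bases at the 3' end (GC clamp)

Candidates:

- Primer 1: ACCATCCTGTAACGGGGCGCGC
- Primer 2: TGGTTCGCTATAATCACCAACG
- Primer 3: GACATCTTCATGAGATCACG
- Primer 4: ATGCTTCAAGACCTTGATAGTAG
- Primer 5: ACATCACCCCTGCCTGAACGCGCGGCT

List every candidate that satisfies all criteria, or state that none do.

Primer 1 (22 nt, A=4 T=3 G=7 C=8): GC 15/22 = 68.2%, outside 42.7–65.1% ✗; 3' end CGC has 3 G/C ✓ — fails.
Primer 2 (22 nt, A=6 T=6 G=4 C=6): GC 10/22 = 45.5% ✓; 3' end ACG has 2 G/C ✓ — passes.
Primer 3 (20 nt, A=6 T=5 G=4 C=5): GC 9/20 = 45.0% ✓; 3' end ACG has 2 G/C ✓ — passes.
Primer 4 (23 nt, A=7 T=7 G=5 C=4): GC 9/23 = 39.1%, outside 42.7–65.1% ✗; 3' end TAG has 1 G/C ✓ — fails.
Primer 5 (27 nt, A=5 T=4 G=6 C=12): GC 18/27 = 66.7%, outside 42.7–65.1% ✗; 3' end GCT has 2 G/C ✓ — fails.

Primer 2 and Primer 3.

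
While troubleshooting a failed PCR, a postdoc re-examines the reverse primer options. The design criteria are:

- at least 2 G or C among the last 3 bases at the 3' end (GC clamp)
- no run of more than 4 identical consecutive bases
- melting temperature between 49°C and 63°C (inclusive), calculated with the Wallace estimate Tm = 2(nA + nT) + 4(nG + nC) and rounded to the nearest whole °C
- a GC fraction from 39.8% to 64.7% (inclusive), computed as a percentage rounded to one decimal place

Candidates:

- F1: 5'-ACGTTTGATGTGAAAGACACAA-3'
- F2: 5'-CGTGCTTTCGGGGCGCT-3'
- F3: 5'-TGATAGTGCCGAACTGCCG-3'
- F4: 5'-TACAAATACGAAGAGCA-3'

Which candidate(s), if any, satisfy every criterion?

F3 only.

F1 (22 nt, A=9 T=5 G=5 C=3): 3' end CAA has 1 G/C, need ≥2 ✗; longest run = 3 ✓; Tm = 2·14 + 4·8 = 60°C ✓; GC 8/22 = 36.4%, outside 39.8–64.7% ✗ — fails.
F2 (17 nt, A=0 T=5 G=7 C=5): 3' end GCT has 2 G/C ✓; longest run = 4 ✓; Tm = 2·5 + 4·12 = 58°C ✓; GC 12/17 = 70.6%, outside 39.8–64.7% ✗ — fails.
F3 (19 nt, A=4 T=4 G=6 C=5): 3' end CCG has 3 G/C ✓; longest run = 2 ✓; Tm = 2·8 + 4·11 = 60°C ✓; GC 11/19 = 57.9% ✓ — passes.
F4 (17 nt, A=9 T=2 G=3 C=3): 3' end GCA has 2 G/C ✓; longest run = 3 ✓; Tm = 2·11 + 4·6 = 46°C, outside 49–63°C ✗; GC 6/17 = 35.3%, outside 39.8–64.7% ✗ — fails.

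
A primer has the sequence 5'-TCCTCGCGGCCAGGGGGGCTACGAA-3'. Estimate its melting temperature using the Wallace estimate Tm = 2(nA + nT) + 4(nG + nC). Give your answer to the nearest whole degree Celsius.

Base counts: A=4, T=3, G=10, C=8 (length 25).
Tm = 2·(4+3) + 4·(10+8) = 2·7 + 4·18 = 14 + 72 = 86°C.

86°C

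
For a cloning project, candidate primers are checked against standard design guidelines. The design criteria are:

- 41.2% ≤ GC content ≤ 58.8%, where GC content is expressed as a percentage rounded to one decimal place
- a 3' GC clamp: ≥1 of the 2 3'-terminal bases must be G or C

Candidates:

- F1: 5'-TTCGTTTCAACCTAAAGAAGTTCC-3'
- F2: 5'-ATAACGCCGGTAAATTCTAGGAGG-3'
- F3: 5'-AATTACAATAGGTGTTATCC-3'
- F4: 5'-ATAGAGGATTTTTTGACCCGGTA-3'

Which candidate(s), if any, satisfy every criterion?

F2 only.

F1 (24 nt, A=7 T=8 G=3 C=6): GC 9/24 = 37.5%, outside 41.2–58.8% ✗; 3' end CC has 2 G/C ✓ — fails.
F2 (24 nt, A=8 T=5 G=7 C=4): GC 11/24 = 45.8% ✓; 3' end GG has 2 G/C ✓ — passes.
F3 (20 nt, A=7 T=7 G=3 C=3): GC 6/20 = 30.0%, outside 41.2–58.8% ✗; 3' end CC has 2 G/C ✓ — fails.
F4 (23 nt, A=6 T=8 G=6 C=3): GC 9/23 = 39.1%, outside 41.2–58.8% ✗; 3' end TA has 0 G/C, need ≥1 ✗ — fails.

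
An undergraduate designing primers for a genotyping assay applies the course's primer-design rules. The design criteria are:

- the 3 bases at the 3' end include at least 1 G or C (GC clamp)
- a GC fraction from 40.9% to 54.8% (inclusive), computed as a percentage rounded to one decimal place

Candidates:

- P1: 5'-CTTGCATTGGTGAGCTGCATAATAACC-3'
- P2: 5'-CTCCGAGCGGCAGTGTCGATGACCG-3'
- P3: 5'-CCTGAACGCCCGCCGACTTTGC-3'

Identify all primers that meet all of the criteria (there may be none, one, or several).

P1 only.

P1 (27 nt, A=7 T=8 G=6 C=6): 3' end ACC has 2 G/C ✓; GC 12/27 = 44.4% ✓ — passes.
P2 (25 nt, A=4 T=4 G=9 C=8): 3' end CCG has 3 G/C ✓; GC 17/25 = 68.0%, outside 40.9–54.8% ✗ — fails.
P3 (22 nt, A=3 T=4 G=5 C=10): 3' end TGC has 2 G/C ✓; GC 15/22 = 68.2%, outside 40.9–54.8% ✗ — fails.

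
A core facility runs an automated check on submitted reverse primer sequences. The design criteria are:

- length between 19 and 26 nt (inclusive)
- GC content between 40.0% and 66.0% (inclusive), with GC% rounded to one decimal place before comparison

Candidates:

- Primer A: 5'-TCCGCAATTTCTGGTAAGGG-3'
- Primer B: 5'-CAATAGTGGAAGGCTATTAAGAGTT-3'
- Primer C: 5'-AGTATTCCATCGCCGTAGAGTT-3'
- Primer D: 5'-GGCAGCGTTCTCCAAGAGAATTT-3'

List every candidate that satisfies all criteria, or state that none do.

Primer A, Primer C and Primer D.

Primer A (20 nt, A=4 T=6 G=6 C=4): length 20 ✓; GC 10/20 = 50.0% ✓ — passes.
Primer B (25 nt, A=9 T=7 G=7 C=2): length 25 ✓; GC 9/25 = 36.0%, outside 40.0–66.0% ✗ — fails.
Primer C (22 nt, A=5 T=7 G=5 C=5): length 22 ✓; GC 10/22 = 45.5% ✓ — passes.
Primer D (23 nt, A=6 T=6 G=6 C=5): length 23 ✓; GC 11/23 = 47.8% ✓ — passes.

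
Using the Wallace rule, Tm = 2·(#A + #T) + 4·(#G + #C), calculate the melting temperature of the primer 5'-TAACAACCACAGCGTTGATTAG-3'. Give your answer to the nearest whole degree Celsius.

Base counts: A=8, T=5, G=4, C=5 (length 22).
Tm = 2·(8+5) + 4·(4+5) = 2·13 + 4·9 = 26 + 36 = 62°C.

62°C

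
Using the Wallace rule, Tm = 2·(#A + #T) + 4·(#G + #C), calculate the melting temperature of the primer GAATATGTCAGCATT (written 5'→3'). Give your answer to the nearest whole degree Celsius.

40°C

Base counts: A=5, T=5, G=3, C=2 (length 15).
Tm = 2·(5+5) + 4·(3+2) = 2·10 + 4·5 = 20 + 20 = 40°C.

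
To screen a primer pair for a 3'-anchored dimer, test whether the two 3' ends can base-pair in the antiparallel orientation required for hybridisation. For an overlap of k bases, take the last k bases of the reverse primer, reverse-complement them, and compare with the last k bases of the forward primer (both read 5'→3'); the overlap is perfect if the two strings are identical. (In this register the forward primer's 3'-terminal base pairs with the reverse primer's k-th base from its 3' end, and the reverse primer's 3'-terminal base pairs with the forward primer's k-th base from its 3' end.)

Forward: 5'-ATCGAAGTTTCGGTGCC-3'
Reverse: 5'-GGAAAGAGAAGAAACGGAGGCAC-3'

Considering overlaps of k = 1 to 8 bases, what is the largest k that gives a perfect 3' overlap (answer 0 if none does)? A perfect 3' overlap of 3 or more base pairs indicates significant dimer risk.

Longest perfect overlap: 5 complementary base pairs; significant dimer risk (threshold 3).

Last 8 bases (5'→3') — forward …TCGGTGCC, reverse …GGAGGCAC.
Reverse complement of the reverse primer's last 8 bases: GTGCCTCC; its first k bases are the reverse complement of the reverse primer's last k bases, so a perfect k-base overlap needs the forward primer's last k bases to equal them.
Comparing (forward last k vs required): k=1: C vs G ✗; k=2: CC vs GT ✗; k=3: GCC vs GTG ✗; k=4: TGCC vs GTGC ✗; k=5: GTGCC vs GTGCC ✓; k=6: GGTGCC vs GTGCCT ✗; k=7: CGGTGCC vs GTGCCTC ✗; k=8: TCGGTGCC vs GTGCCTCC ✗.
Only k = 5 is perfect, so the longest perfect 3' overlap is 5.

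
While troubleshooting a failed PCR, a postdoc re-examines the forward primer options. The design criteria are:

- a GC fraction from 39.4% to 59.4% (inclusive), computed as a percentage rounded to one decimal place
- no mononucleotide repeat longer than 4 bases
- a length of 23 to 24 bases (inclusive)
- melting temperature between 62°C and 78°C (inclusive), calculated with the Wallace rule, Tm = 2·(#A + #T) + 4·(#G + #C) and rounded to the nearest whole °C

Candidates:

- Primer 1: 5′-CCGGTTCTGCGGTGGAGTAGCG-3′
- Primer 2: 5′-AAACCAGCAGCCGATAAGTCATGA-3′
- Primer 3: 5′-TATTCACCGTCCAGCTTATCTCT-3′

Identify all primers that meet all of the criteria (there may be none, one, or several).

Primer 1 (22 nt, A=2 T=5 G=10 C=5): GC 15/22 = 68.2%, outside 39.4–59.4% ✗; longest run = 2 ✓; length 22, outside 23–24 ✗; Tm = 2·7 + 4·15 = 74°C ✓ — fails.
Primer 2 (24 nt, A=10 T=3 G=5 C=6): GC 11/24 = 45.8% ✓; longest run = 3 ✓; length 24 ✓; Tm = 2·13 + 4·11 = 70°C ✓ — passes.
Primer 3 (23 nt, A=4 T=9 G=2 C=8): GC 10/23 = 43.5% ✓; longest run = 2 ✓; length 23 ✓; Tm = 2·13 + 4·10 = 66°C ✓ — passes.

Primer 2 and Primer 3.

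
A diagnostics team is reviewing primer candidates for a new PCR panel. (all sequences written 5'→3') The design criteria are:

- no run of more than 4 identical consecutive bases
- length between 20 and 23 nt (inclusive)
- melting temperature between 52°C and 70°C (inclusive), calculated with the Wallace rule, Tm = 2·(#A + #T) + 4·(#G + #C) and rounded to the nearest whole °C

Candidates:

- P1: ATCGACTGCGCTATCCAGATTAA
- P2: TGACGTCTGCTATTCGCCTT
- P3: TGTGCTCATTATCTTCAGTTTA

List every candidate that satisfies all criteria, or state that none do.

P1, P2 and P3.

P1 (23 nt, A=7 T=6 G=4 C=6): longest run = 2 ✓; length 23 ✓; Tm = 2·13 + 4·10 = 66°C ✓ — passes.
P2 (20 nt, A=2 T=8 G=4 C=6): longest run = 2 ✓; length 20 ✓; Tm = 2·10 + 4·10 = 60°C ✓ — passes.
P3 (22 nt, A=4 T=11 G=3 C=4): longest run = 3 ✓; length 22 ✓; Tm = 2·15 + 4·7 = 58°C ✓ — passes.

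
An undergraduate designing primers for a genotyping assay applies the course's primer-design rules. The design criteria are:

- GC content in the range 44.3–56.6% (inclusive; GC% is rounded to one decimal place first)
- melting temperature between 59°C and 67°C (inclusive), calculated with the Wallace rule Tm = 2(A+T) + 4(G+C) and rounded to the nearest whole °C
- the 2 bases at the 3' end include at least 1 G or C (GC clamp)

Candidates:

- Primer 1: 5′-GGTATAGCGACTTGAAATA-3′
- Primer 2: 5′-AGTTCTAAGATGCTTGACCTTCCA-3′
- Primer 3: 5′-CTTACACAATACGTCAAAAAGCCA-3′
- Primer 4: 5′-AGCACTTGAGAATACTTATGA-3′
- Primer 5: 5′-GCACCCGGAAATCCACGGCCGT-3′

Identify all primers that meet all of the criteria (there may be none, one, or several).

None of the candidates satisfy all criteria.

Primer 1 (19 nt, A=7 T=5 G=5 C=2): GC 7/19 = 36.8%, outside 44.3–56.6% ✗; Tm = 2·12 + 4·7 = 52°C, outside 59–67°C ✗; 3' end TA has 0 G/C, need ≥1 ✗ — fails.
Primer 2 (24 nt, A=6 T=8 G=4 C=6): GC 10/24 = 41.7%, outside 44.3–56.6% ✗; Tm = 2·14 + 4·10 = 68°C, outside 59–67°C ✗; 3' end CA has 1 G/C ✓ — fails.
Primer 3 (24 nt, A=11 T=4 G=2 C=7): GC 9/24 = 37.5%, outside 44.3–56.6% ✗; Tm = 2·15 + 4·9 = 66°C ✓; 3' end CA has 1 G/C ✓ — fails.
Primer 4 (21 nt, A=8 T=6 G=4 C=3): GC 7/21 = 33.3%, outside 44.3–56.6% ✗; Tm = 2·14 + 4·7 = 56°C, outside 59–67°C ✗; 3' end GA has 1 G/C ✓ — fails.
Primer 5 (22 nt, A=5 T=2 G=6 C=9): GC 15/22 = 68.2%, outside 44.3–56.6% ✗; Tm = 2·7 + 4·15 = 74°C, outside 59–67°C ✗; 3' end GT has 1 G/C ✓ — fails.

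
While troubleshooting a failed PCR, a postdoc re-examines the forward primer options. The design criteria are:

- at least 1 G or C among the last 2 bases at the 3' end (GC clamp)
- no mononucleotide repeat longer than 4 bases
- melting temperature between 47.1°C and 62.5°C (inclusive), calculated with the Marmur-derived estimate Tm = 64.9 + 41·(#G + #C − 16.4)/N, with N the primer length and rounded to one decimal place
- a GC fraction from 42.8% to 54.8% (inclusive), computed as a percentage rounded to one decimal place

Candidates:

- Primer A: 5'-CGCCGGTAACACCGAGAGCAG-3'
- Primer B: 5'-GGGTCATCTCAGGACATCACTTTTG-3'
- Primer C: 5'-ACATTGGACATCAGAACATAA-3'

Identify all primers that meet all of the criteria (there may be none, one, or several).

Primer A (21 nt, A=6 T=1 G=7 C=7): 3' end AG has 1 G/C ✓; longest run = 2 ✓; Tm = 64.9 + 41·(14 − 16.4)/21 = 60.2°C ✓; GC 14/21 = 66.7%, outside 42.8–54.8% ✗ — fails.
Primer B (25 nt, A=5 T=8 G=6 C=6): 3' end TG has 1 G/C ✓; longest run = 4 ✓; Tm = 64.9 + 41·(12 − 16.4)/25 = 57.7°C ✓; GC 12/25 = 48.0% ✓ — passes.
Primer C (21 nt, A=10 T=4 G=3 C=4): 3' end AA has 0 G/C, need ≥1 ✗; longest run = 2 ✓; Tm = 64.9 + 41·(7 − 16.4)/21 = 46.5°C, outside 47.1–62.5°C ✗; GC 7/21 = 33.3%, outside 42.8–54.8% ✗ — fails.

Primer B only.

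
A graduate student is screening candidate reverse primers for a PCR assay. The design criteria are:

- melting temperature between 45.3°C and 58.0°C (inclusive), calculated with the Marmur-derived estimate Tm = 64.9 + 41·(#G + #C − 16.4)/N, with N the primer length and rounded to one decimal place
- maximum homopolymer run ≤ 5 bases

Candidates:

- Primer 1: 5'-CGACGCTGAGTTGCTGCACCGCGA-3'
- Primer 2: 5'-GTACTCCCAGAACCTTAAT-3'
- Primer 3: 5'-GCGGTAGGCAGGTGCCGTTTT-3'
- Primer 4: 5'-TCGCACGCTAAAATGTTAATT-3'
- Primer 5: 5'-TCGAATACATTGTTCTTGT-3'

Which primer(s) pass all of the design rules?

Primer 1 (24 nt, A=4 T=4 G=8 C=8): Tm = 64.9 + 41·(16 − 16.4)/24 = 64.2°C, outside 45.3–58.0°C ✗; longest run = 2 ✓ — fails.
Primer 2 (19 nt, A=6 T=5 G=2 C=6): Tm = 64.9 + 41·(8 − 16.4)/19 = 46.8°C ✓; longest run = 3 ✓ — passes.
Primer 3 (21 nt, A=2 T=6 G=9 C=4): Tm = 64.9 + 41·(13 − 16.4)/21 = 58.3°C, outside 45.3–58.0°C ✗; longest run = 4 ✓ — fails.
Primer 4 (21 nt, A=7 T=7 G=3 C=4): Tm = 64.9 + 41·(7 − 16.4)/21 = 46.5°C ✓; longest run = 4 ✓ — passes.
Primer 5 (19 nt, A=4 T=9 G=3 C=3): Tm = 64.9 + 41·(6 − 16.4)/19 = 42.5°C, outside 45.3–58.0°C ✗; longest run = 2 ✓ — fails.

Primer 2 and Primer 4.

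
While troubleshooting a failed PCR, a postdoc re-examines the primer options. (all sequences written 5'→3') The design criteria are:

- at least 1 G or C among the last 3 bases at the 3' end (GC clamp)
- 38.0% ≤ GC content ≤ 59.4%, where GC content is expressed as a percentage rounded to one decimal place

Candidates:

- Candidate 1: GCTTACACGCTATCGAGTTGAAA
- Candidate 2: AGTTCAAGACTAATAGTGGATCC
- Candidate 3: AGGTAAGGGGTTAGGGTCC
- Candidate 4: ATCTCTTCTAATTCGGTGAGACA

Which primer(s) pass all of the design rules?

Candidate 2, Candidate 3 and Candidate 4.

Candidate 1 (23 nt, A=7 T=6 G=5 C=5): 3' end AAA has 0 G/C, need ≥1 ✗; GC 10/23 = 43.5% ✓ — fails.
Candidate 2 (23 nt, A=8 T=6 G=5 C=4): 3' end TCC has 2 G/C ✓; GC 9/23 = 39.1% ✓ — passes.
Candidate 3 (19 nt, A=4 T=4 G=9 C=2): 3' end TCC has 2 G/C ✓; GC 11/19 = 57.9% ✓ — passes.
Candidate 4 (23 nt, A=6 T=8 G=4 C=5): 3' end ACA has 1 G/C ✓; GC 9/23 = 39.1% ✓ — passes.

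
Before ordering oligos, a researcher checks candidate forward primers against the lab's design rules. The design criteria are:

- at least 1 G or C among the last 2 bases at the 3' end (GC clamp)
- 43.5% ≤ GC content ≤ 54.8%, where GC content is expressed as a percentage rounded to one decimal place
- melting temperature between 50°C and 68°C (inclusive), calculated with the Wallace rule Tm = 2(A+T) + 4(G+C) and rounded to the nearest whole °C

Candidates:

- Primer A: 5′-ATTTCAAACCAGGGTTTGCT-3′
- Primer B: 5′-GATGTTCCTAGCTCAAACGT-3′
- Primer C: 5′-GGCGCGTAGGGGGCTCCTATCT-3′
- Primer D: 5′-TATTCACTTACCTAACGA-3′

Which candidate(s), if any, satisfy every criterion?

Primer B only.

Primer A (20 nt, A=5 T=7 G=4 C=4): 3' end CT has 1 G/C ✓; GC 8/20 = 40.0%, outside 43.5–54.8% ✗; Tm = 2·12 + 4·8 = 56°C ✓ — fails.
Primer B (20 nt, A=5 T=6 G=4 C=5): 3' end GT has 1 G/C ✓; GC 9/20 = 45.0% ✓; Tm = 2·11 + 4·9 = 58°C ✓ — passes.
Primer C (22 nt, A=2 T=5 G=9 C=6): 3' end CT has 1 G/C ✓; GC 15/22 = 68.2%, outside 43.5–54.8% ✗; Tm = 2·7 + 4·15 = 74°C, outside 50–68°C ✗ — fails.
Primer D (18 nt, A=6 T=6 G=1 C=5): 3' end GA has 1 G/C ✓; GC 6/18 = 33.3%, outside 43.5–54.8% ✗; Tm = 2·12 + 4·6 = 48°C, outside 50–68°C ✗ — fails.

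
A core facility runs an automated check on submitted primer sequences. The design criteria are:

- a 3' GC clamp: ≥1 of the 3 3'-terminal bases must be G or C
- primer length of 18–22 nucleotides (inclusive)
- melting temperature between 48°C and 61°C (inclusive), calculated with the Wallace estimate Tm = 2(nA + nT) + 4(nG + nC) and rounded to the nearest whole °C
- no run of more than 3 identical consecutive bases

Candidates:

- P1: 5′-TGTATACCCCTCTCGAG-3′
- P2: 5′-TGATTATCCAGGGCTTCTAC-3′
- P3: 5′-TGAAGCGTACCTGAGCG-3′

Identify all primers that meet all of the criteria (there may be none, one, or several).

P2 only.

P1 (17 nt, A=3 T=5 G=3 C=6): 3' end GAG has 2 G/C ✓; length 17, outside 18–22 ✗; Tm = 2·8 + 4·9 = 52°C ✓; longest run = 4, exceeds 3 ✗ — fails.
P2 (20 nt, A=4 T=7 G=4 C=5): 3' end TAC has 1 G/C ✓; length 20 ✓; Tm = 2·11 + 4·9 = 58°C ✓; longest run = 3 ✓ — passes.
P3 (17 nt, A=4 T=3 G=6 C=4): 3' end GCG has 3 G/C ✓; length 17, outside 18–22 ✗; Tm = 2·7 + 4·10 = 54°C ✓; longest run = 2 ✓ — fails.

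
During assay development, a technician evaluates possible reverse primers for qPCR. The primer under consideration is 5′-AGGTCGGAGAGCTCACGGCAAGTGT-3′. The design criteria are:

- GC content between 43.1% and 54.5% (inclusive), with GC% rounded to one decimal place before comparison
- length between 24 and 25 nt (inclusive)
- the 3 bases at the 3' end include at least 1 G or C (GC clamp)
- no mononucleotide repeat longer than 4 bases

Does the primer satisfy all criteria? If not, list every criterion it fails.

Fails: GC content.

Base counts: A=6, T=4, G=10, C=5 (length 25).
GC content: GC 15/25 = 60.0%, outside 43.1–54.5% ✗
length: length 25 ✓
GC clamp: 3' end TGT has 1 G/C ✓
homopolymer run: longest run = 2 ✓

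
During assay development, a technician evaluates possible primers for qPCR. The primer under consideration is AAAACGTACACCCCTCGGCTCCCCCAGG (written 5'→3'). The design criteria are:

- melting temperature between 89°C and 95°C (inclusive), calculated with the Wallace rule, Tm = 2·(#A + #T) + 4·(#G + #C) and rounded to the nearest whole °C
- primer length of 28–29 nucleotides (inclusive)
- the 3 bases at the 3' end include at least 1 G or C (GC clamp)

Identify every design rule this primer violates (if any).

Meets all criteria.

Base counts: A=7, T=3, G=5, C=13 (length 28).
Tm: Tm = 2·10 + 4·18 = 92°C ✓
length: length 28 ✓
GC clamp: 3' end AGG has 2 G/C ✓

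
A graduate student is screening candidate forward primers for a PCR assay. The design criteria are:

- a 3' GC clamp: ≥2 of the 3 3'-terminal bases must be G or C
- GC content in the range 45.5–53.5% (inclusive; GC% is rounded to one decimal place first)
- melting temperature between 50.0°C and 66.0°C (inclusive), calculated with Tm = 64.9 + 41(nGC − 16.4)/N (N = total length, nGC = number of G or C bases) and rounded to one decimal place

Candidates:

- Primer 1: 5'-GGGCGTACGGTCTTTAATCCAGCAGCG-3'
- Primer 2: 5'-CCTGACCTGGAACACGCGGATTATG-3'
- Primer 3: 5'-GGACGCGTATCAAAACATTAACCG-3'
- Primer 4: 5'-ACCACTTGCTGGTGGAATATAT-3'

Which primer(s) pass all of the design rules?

Primer 3 only.

Primer 1 (27 nt, A=5 T=6 G=9 C=7): 3' end GCG has 3 G/C ✓; GC 16/27 = 59.3%, outside 45.5–53.5% ✗; Tm = 64.9 + 41·(16 − 16.4)/27 = 64.3°C ✓ — fails.
Primer 2 (25 nt, A=6 T=5 G=7 C=7): 3' end ATG has 1 G/C, need ≥2 ✗; GC 14/25 = 56.0%, outside 45.5–53.5% ✗; Tm = 64.9 + 41·(14 − 16.4)/25 = 61.0°C ✓ — fails.
Primer 3 (24 nt, A=9 T=4 G=5 C=6): 3' end CCG has 3 G/C ✓; GC 11/24 = 45.8% ✓; Tm = 64.9 + 41·(11 − 16.4)/24 = 55.7°C ✓ — passes.
Primer 4 (22 nt, A=6 T=7 G=5 C=4): 3' end TAT has 0 G/C, need ≥2 ✗; GC 9/22 = 40.9%, outside 45.5–53.5% ✗; Tm = 64.9 + 41·(9 − 16.4)/22 = 51.1°C ✓ — fails.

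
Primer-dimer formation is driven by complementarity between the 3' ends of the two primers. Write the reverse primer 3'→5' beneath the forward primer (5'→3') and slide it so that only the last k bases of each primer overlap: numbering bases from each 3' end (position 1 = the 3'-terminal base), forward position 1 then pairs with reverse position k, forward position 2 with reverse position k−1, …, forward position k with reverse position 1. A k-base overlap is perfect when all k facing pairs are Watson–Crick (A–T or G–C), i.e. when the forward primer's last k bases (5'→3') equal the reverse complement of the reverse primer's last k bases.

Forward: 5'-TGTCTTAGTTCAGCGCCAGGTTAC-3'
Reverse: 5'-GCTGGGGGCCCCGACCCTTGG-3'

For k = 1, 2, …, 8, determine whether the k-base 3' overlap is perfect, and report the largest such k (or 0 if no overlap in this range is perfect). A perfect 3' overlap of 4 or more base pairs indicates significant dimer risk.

Longest perfect overlap: 1 complementary base pair; below the dimer-risk threshold (threshold 4).

Last 8 bases (5'→3') — forward …CAGGTTAC, reverse …ACCCTTGG.
Reverse complement of the reverse primer's last 8 bases: CCAAGGGT; its first k bases are the reverse complement of the reverse primer's last k bases, so a perfect k-base overlap needs the forward primer's last k bases to equal them.
Comparing (forward last k vs required): k=1: C vs C ✓; k=2: AC vs CC ✗; k=3: TAC vs CCA ✗; k=4: TTAC vs CCAA ✗; k=5: GTTAC vs CCAAG ✗; k=6: GGTTAC vs CCAAGG ✗; k=7: AGGTTAC vs CCAAGGG ✗; k=8: CAGGTTAC vs CCAAGGGT ✗.
Only k = 1 is perfect, so the longest perfect 3' overlap is 1.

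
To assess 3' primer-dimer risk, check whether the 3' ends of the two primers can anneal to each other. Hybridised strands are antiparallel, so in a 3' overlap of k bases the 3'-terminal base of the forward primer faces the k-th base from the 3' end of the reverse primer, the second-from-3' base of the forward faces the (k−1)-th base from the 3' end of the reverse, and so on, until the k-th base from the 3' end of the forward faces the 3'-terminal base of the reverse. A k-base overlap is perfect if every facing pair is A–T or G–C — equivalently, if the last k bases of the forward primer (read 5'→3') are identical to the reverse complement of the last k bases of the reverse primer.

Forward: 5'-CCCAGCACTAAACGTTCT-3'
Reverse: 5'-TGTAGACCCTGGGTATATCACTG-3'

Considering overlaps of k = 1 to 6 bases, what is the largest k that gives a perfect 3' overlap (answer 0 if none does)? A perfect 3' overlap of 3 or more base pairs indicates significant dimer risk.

Last 6 bases (5'→3') — forward …CGTTCT, reverse …TCACTG.
Reverse complement of the reverse primer's last 6 bases: CAGTGA; its first k bases are the reverse complement of the reverse primer's last k bases, so a perfect k-base overlap needs the forward primer's last k bases to equal them.
Comparing (forward last k vs required): k=1: T vs C ✗; k=2: CT vs CA ✗; k=3: TCT vs CAG ✗; k=4: TTCT vs CAGT ✗; k=5: GTTCT vs CAGTG ✗; k=6: CGTTCT vs CAGTGA ✗.
No overlap length from 1 to 6 is perfect, so the longest perfect 3' overlap is 0.

Longest perfect overlap: 0 complementary base pairs; below the dimer-risk threshold (threshold 3).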